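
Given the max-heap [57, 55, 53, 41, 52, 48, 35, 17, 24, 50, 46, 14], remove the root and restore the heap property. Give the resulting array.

[55, 52, 53, 41, 50, 48, 35, 17, 24, 14, 46]

remove root 57; move last element 14 to root → [14, 55, 53, 41, 52, 48, 35, 17, 24, 50, 46]
14 vs larger child 55 at index 1, swap → [55, 14, 53, 41, 52, 48, 35, 17, 24, 50, 46]
14 vs larger child 52 at index 4, swap → [55, 52, 53, 41, 14, 48, 35, 17, 24, 50, 46]
14 vs larger child 50 at index 9, swap → [55, 52, 53, 41, 50, 48, 35, 17, 24, 14, 46]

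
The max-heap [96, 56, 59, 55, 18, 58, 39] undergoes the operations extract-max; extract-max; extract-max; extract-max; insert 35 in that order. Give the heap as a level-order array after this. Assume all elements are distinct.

[55, 35, 39, 18]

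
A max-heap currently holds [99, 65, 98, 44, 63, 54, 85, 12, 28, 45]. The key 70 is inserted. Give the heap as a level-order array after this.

[99, 70, 98, 44, 65, 54, 85, 12, 28, 45, 63]

append 70 at index 10 → [99, 65, 98, 44, 63, 54, 85, 12, 28, 45, 70]
70 > parent 63 at index 4, swap → [99, 65, 98, 44, 70, 54, 85, 12, 28, 45, 63]
70 > parent 65 at index 1, swap → [99, 70, 98, 44, 65, 54, 85, 12, 28, 45, 63]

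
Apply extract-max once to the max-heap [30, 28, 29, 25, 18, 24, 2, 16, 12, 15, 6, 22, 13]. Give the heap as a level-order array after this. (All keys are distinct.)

[29, 28, 24, 25, 18, 22, 2, 16, 12, 15, 6, 13]

remove root 30; move last element 13 to root → [13, 28, 29, 25, 18, 24, 2, 16, 12, 15, 6, 22]
13 vs larger child 29 at index 2, swap → [29, 28, 13, 25, 18, 24, 2, 16, 12, 15, 6, 22]
13 vs larger child 24 at index 5, swap → [29, 28, 24, 25, 18, 13, 2, 16, 12, 15, 6, 22]
13 vs only child 22 at index 11, swap → [29, 28, 24, 25, 18, 22, 2, 16, 12, 15, 6, 13]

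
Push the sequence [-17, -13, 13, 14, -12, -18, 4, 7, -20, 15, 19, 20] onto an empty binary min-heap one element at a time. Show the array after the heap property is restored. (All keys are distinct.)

Insert -17:
  append -17 at index 0 → [-17] (no swap needed)
Insert -13:
  append -13 at index 1 → [-17, -13] (no swap needed)
Insert 13:
  append 13 at index 2 → [-17, -13, 13] (no swap needed)
Insert 14:
  append 14 at index 3 → [-17, -13, 13, 14] (no swap needed)
Insert -12:
  append -12 at index 4 → [-17, -13, 13, 14, -12] (no swap needed)
Insert -18:
  append -18 at index 5 → [-17, -13, 13, 14, -12, -18]
  -18 < parent 13 at index 2, swap → [-17, -13, -18, 14, -12, 13]
  -18 < parent -17 at index 0, swap → [-18, -13, -17, 14, -12, 13]
Insert 4:
  append 4 at index 6 → [-18, -13, -17, 14, -12, 13, 4] (no swap needed)
Insert 7:
  append 7 at index 7 → [-18, -13, -17, 14, -12, 13, 4, 7]
  7 < parent 14 at index 3, swap → [-18, -13, -17, 7, -12, 13, 4, 14]
Insert -20:
  append -20 at index 8 → [-18, -13, -17, 7, -12, 13, 4, 14, -20]
  -20 < parent 7 at index 3, swap → [-18, -13, -17, -20, -12, 13, 4, 14, 7]
  -20 < parent -13 at index 1, swap → [-18, -20, -17, -13, -12, 13, 4, 14, 7]
  -20 < parent -18 at index 0, swap → [-20, -18, -17, -13, -12, 13, 4, 14, 7]
Insert 15:
  append 15 at index 9 → [-20, -18, -17, -13, -12, 13, 4, 14, 7, 15] (no swap needed)
Insert 19:
  append 19 at index 10 → [-20, -18, -17, -13, -12, 13, 4, 14, 7, 15, 19] (no swap needed)
Insert 20:
  append 20 at index 11 → [-20, -18, -17, -13, -12, 13, 4, 14, 7, 15, 19, 20] (no swap needed)

[-20, -18, -17, -13, -12, 13, 4, 14, 7, 15, 19, 20]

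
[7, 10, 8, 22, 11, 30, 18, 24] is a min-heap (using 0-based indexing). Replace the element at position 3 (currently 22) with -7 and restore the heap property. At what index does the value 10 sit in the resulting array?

set index 3 from 22 to -7 → [7, 10, 8, -7, 11, 30, 18, 24]
-7 < parent 10 at index 1, swap → [7, -7, 8, 10, 11, 30, 18, 24]
-7 < parent 7 at index 0, swap → [-7, 7, 8, 10, 11, 30, 18, 24]
resulting array: [-7, 7, 8, 10, 11, 30, 18, 24]

3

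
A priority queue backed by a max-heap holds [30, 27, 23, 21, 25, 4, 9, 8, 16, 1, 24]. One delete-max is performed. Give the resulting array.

remove root 30; move last element 24 to root → [24, 27, 23, 21, 25, 4, 9, 8, 16, 1]
24 vs larger child 27 at index 1, swap → [27, 24, 23, 21, 25, 4, 9, 8, 16, 1]
24 vs larger child 25 at index 4, swap → [27, 25, 23, 21, 24, 4, 9, 8, 16, 1]

[27, 25, 23, 21, 24, 4, 9, 8, 16, 1]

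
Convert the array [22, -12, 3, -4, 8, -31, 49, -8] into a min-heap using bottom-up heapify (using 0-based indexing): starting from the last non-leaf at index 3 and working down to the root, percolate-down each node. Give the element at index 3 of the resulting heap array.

-8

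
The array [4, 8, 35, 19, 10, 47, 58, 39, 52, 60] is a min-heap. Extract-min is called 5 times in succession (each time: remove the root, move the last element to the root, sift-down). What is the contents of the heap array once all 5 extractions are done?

[39, 52, 47, 58, 60]

extract-min #1 returns 4:
  remove root 4; move last element 60 to root → [60, 8, 35, 19, 10, 47, 58, 39, 52]
  60 vs smaller child 8 at index 1, swap → [8, 60, 35, 19, 10, 47, 58, 39, 52]
  60 vs smaller child 10 at index 4, swap → [8, 10, 35, 19, 60, 47, 58, 39, 52]
extract-min #2 returns 8:
  remove root 8; move last element 52 to root → [52, 10, 35, 19, 60, 47, 58, 39]
  52 vs smaller child 10 at index 1, swap → [10, 52, 35, 19, 60, 47, 58, 39]
  52 vs smaller child 19 at index 3, swap → [10, 19, 35, 52, 60, 47, 58, 39]
  52 vs only child 39 at index 7, swap → [10, 19, 35, 39, 60, 47, 58, 52]
extract-min #3 returns 10:
  remove root 10; move last element 52 to root → [52, 19, 35, 39, 60, 47, 58]
  52 vs smaller child 19 at index 1, swap → [19, 52, 35, 39, 60, 47, 58]
  52 vs smaller child 39 at index 3, swap → [19, 39, 35, 52, 60, 47, 58]
extract-min #4 returns 19:
  remove root 19; move last element 58 to root → [58, 39, 35, 52, 60, 47]
  58 vs smaller child 35 at index 2, swap → [35, 39, 58, 52, 60, 47]
  58 vs only child 47 at index 5, swap → [35, 39, 47, 52, 60, 58]
extract-min #5 returns 35:
  remove root 35; move last element 58 to root → [58, 39, 47, 52, 60]
  58 vs smaller child 39 at index 1, swap → [39, 58, 47, 52, 60]
  58 vs smaller child 52 at index 3, swap → [39, 52, 47, 58, 60]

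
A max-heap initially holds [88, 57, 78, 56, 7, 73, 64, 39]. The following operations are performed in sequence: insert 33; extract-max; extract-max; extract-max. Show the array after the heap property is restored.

insert 33:
  append 33 at index 8 → [88, 57, 78, 56, 7, 73, 64, 39, 33] (no swap needed)
extract-max → returns 88:
  remove root 88; move last element 33 to root → [33, 57, 78, 56, 7, 73, 64, 39]
  33 vs larger child 78 at index 2, swap → [78, 57, 33, 56, 7, 73, 64, 39]
  33 vs larger child 73 at index 5, swap → [78, 57, 73, 56, 7, 33, 64, 39]
extract-max → returns 78:
  remove root 78; move last element 39 to root → [39, 57, 73, 56, 7, 33, 64]
  39 vs larger child 73 at index 2, swap → [73, 57, 39, 56, 7, 33, 64]
  39 vs larger child 64 at index 6, swap → [73, 57, 64, 56, 7, 33, 39]
extract-max → returns 73:
  remove root 73; move last element 39 to root → [39, 57, 64, 56, 7, 33]
  39 vs larger child 64 at index 2, swap → [64, 57, 39, 56, 7, 33]

[64, 57, 39, 56, 7, 33]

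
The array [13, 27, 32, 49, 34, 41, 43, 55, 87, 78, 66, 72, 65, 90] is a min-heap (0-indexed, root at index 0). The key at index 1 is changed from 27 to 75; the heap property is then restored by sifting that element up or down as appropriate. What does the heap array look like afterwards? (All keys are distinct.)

set index 1 from 27 to 75 → [13, 75, 32, 49, 34, 41, 43, 55, 87, 78, 66, 72, 65, 90]
75 vs smaller child 34 at index 4, swap → [13, 34, 32, 49, 75, 41, 43, 55, 87, 78, 66, 72, 65, 90]
75 vs smaller child 66 at index 10, swap → [13, 34, 32, 49, 66, 41, 43, 55, 87, 78, 75, 72, 65, 90]

[13, 34, 32, 49, 66, 41, 43, 55, 87, 78, 75, 72, 65, 90]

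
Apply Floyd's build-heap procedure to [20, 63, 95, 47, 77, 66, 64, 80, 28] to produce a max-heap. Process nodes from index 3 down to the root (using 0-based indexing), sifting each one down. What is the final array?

sift down from index 3:
  47 vs larger child 80 at index 7, swap → [20, 63, 95, 80, 77, 66, 64, 47, 28]
sift down from index 2: already satisfies heap property
sift down from index 1:
  63 vs larger child 80 at index 3, swap → [20, 80, 95, 63, 77, 66, 64, 47, 28]
sift down from index 0:
  20 vs larger child 95 at index 2, swap → [95, 80, 20, 63, 77, 66, 64, 47, 28]
  20 vs larger child 66 at index 5, swap → [95, 80, 66, 63, 77, 20, 64, 47, 28]

[95, 80, 66, 63, 77, 20, 64, 47, 28]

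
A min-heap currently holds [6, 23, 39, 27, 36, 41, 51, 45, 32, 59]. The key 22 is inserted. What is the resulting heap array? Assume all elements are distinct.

[6, 22, 39, 27, 23, 41, 51, 45, 32, 59, 36]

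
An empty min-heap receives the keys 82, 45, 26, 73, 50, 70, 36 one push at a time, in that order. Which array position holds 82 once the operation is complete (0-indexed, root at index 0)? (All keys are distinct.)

Insert 82:
  append 82 at index 0 → [82] (no swap needed)
Insert 45:
  append 45 at index 1 → [82, 45]
  45 < parent 82 at index 0, swap → [45, 82]
Insert 26:
  append 26 at index 2 → [45, 82, 26]
  26 < parent 45 at index 0, swap → [26, 82, 45]
Insert 73:
  append 73 at index 3 → [26, 82, 45, 73]
  73 < parent 82 at index 1, swap → [26, 73, 45, 82]
Insert 50:
  append 50 at index 4 → [26, 73, 45, 82, 50]
  50 < parent 73 at index 1, swap → [26, 50, 45, 82, 73]
Insert 70:
  append 70 at index 5 → [26, 50, 45, 82, 73, 70] (no swap needed)
Insert 36:
  append 36 at index 6 → [26, 50, 45, 82, 73, 70, 36]
  36 < parent 45 at index 2, swap → [26, 50, 36, 82, 73, 70, 45]
resulting array: [26, 50, 36, 82, 73, 70, 45]

3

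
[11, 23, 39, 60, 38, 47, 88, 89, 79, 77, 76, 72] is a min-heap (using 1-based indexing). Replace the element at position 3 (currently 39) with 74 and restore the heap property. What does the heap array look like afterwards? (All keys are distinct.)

[11, 23, 47, 60, 38, 72, 88, 89, 79, 77, 76, 74]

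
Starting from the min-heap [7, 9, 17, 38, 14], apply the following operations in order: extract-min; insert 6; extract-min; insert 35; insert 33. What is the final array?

[9, 14, 17, 38, 35, 33]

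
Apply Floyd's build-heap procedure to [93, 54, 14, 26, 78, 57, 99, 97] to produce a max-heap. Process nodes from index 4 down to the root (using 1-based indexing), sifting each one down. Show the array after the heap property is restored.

sift down from index 4:
  26 vs only child 97 at index 8, swap → [93, 54, 14, 97, 78, 57, 99, 26]
sift down from index 3:
  14 vs larger child 99 at index 7, swap → [93, 54, 99, 97, 78, 57, 14, 26]
sift down from index 2:
  54 vs larger child 97 at index 4, swap → [93, 97, 99, 54, 78, 57, 14, 26]
sift down from index 1:
  93 vs larger child 99 at index 3, swap → [99, 97, 93, 54, 78, 57, 14, 26]

[99, 97, 93, 54, 78, 57, 14, 26]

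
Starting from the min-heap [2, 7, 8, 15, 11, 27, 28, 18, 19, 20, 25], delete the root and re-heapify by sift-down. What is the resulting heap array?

[7, 11, 8, 15, 20, 27, 28, 18, 19, 25]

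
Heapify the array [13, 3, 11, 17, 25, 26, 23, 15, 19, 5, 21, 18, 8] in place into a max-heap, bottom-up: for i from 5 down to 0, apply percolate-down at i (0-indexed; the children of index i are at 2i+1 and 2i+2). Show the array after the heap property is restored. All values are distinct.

[26, 25, 23, 19, 21, 18, 13, 15, 17, 5, 3, 11, 8]

sift down from index 5: already satisfies heap property
sift down from index 4: already satisfies heap property
sift down from index 3:
  17 vs larger child 19 at index 8, swap → [13, 3, 11, 19, 25, 26, 23, 15, 17, 5, 21, 18, 8]
sift down from index 2:
  11 vs larger child 26 at index 5, swap → [13, 3, 26, 19, 25, 11, 23, 15, 17, 5, 21, 18, 8]
  11 vs larger child 18 at index 11, swap → [13, 3, 26, 19, 25, 18, 23, 15, 17, 5, 21, 11, 8]
sift down from index 1:
  3 vs larger child 25 at index 4, swap → [13, 25, 26, 19, 3, 18, 23, 15, 17, 5, 21, 11, 8]
  3 vs larger child 21 at index 10, swap → [13, 25, 26, 19, 21, 18, 23, 15, 17, 5, 3, 11, 8]
sift down from index 0:
  13 vs larger child 26 at index 2, swap → [26, 25, 13, 19, 21, 18, 23, 15, 17, 5, 3, 11, 8]
  13 vs larger child 23 at index 6, swap → [26, 25, 23, 19, 21, 18, 13, 15, 17, 5, 3, 11, 8]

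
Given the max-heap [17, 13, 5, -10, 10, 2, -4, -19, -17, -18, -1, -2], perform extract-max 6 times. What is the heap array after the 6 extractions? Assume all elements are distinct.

[-2, -10, -4, -17, -19, -18]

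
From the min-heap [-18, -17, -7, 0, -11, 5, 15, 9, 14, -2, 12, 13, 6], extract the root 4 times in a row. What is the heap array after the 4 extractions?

[-2, 0, 5, 9, 6, 12, 15, 13, 14]

extract-min #1 returns -18:
  remove root -18; move last element 6 to root → [6, -17, -7, 0, -11, 5, 15, 9, 14, -2, 12, 13]
  6 vs smaller child -17 at index 1, swap → [-17, 6, -7, 0, -11, 5, 15, 9, 14, -2, 12, 13]
  6 vs smaller child -11 at index 4, swap → [-17, -11, -7, 0, 6, 5, 15, 9, 14, -2, 12, 13]
  6 vs smaller child -2 at index 9, swap → [-17, -11, -7, 0, -2, 5, 15, 9, 14, 6, 12, 13]
extract-min #2 returns -17:
  remove root -17; move last element 13 to root → [13, -11, -7, 0, -2, 5, 15, 9, 14, 6, 12]
  13 vs smaller child -11 at index 1, swap → [-11, 13, -7, 0, -2, 5, 15, 9, 14, 6, 12]
  13 vs smaller child -2 at index 4, swap → [-11, -2, -7, 0, 13, 5, 15, 9, 14, 6, 12]
  13 vs smaller child 6 at index 9, swap → [-11, -2, -7, 0, 6, 5, 15, 9, 14, 13, 12]
extract-min #3 returns -11:
  remove root -11; move last element 12 to root → [12, -2, -7, 0, 6, 5, 15, 9, 14, 13]
  12 vs smaller child -7 at index 2, swap → [-7, -2, 12, 0, 6, 5, 15, 9, 14, 13]
  12 vs smaller child 5 at index 5, swap → [-7, -2, 5, 0, 6, 12, 15, 9, 14, 13]
extract-min #4 returns -7:
  remove root -7; move last element 13 to root → [13, -2, 5, 0, 6, 12, 15, 9, 14]
  13 vs smaller child -2 at index 1, swap → [-2, 13, 5, 0, 6, 12, 15, 9, 14]
  13 vs smaller child 0 at index 3, swap → [-2, 0, 5, 13, 6, 12, 15, 9, 14]
  13 vs smaller child 9 at index 7, swap → [-2, 0, 5, 9, 6, 12, 15, 13, 14]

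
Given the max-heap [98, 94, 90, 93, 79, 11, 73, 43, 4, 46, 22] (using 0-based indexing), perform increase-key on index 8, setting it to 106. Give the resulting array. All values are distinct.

set index 8 from 4 to 106 → [98, 94, 90, 93, 79, 11, 73, 43, 106, 46, 22]
106 > parent 93 at index 3, swap → [98, 94, 90, 106, 79, 11, 73, 43, 93, 46, 22]
106 > parent 94 at index 1, swap → [98, 106, 90, 94, 79, 11, 73, 43, 93, 46, 22]
106 > parent 98 at index 0, swap → [106, 98, 90, 94, 79, 11, 73, 43, 93, 46, 22]

[106, 98, 90, 94, 79, 11, 73, 43, 93, 46, 22]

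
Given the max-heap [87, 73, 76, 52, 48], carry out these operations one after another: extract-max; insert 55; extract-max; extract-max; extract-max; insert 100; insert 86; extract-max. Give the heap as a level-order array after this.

[86, 48, 52]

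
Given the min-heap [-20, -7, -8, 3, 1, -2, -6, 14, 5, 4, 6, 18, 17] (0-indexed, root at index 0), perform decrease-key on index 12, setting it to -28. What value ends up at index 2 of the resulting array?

set index 12 from 17 to -28 → [-20, -7, -8, 3, 1, -2, -6, 14, 5, 4, 6, 18, -28]
-28 < parent -2 at index 5, swap → [-20, -7, -8, 3, 1, -28, -6, 14, 5, 4, 6, 18, -2]
-28 < parent -8 at index 2, swap → [-20, -7, -28, 3, 1, -8, -6, 14, 5, 4, 6, 18, -2]
-28 < parent -20 at index 0, swap → [-28, -7, -20, 3, 1, -8, -6, 14, 5, 4, 6, 18, -2]
resulting array: [-28, -7, -20, 3, 1, -8, -6, 14, 5, 4, 6, 18, -2]

-20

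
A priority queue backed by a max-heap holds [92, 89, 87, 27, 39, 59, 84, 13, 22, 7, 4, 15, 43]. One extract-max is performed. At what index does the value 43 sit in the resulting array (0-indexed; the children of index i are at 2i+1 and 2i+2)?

1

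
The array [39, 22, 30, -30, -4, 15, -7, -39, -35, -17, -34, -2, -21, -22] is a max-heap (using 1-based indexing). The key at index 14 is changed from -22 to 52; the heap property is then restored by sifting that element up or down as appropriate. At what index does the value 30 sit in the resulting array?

set index 14 from -22 to 52 → [39, 22, 30, -30, -4, 15, -7, -39, -35, -17, -34, -2, -21, 52]
52 > parent -7 at index 7, swap → [39, 22, 30, -30, -4, 15, 52, -39, -35, -17, -34, -2, -21, -7]
52 > parent 30 at index 3, swap → [39, 22, 52, -30, -4, 15, 30, -39, -35, -17, -34, -2, -21, -7]
52 > parent 39 at index 1, swap → [52, 22, 39, -30, -4, 15, 30, -39, -35, -17, -34, -2, -21, -7]
resulting array: [52, 22, 39, -30, -4, 15, 30, -39, -35, -17, -34, -2, -21, -7]

7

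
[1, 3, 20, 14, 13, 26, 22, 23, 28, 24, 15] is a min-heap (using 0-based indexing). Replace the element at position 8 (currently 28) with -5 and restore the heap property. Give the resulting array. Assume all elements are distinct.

[-5, 1, 20, 3, 13, 26, 22, 23, 14, 24, 15]

set index 8 from 28 to -5 → [1, 3, 20, 14, 13, 26, 22, 23, -5, 24, 15]
-5 < parent 14 at index 3, swap → [1, 3, 20, -5, 13, 26, 22, 23, 14, 24, 15]
-5 < parent 3 at index 1, swap → [1, -5, 20, 3, 13, 26, 22, 23, 14, 24, 15]
-5 < parent 1 at index 0, swap → [-5, 1, 20, 3, 13, 26, 22, 23, 14, 24, 15]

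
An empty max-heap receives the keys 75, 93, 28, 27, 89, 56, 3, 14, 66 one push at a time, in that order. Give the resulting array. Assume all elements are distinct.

[93, 89, 56, 66, 75, 28, 3, 14, 27]

Insert 75:
  append 75 at index 0 → [75] (no swap needed)
Insert 93:
  append 93 at index 1 → [75, 93]
  93 > parent 75 at index 0, swap → [93, 75]
Insert 28:
  append 28 at index 2 → [93, 75, 28] (no swap needed)
Insert 27:
  append 27 at index 3 → [93, 75, 28, 27] (no swap needed)
Insert 89:
  append 89 at index 4 → [93, 75, 28, 27, 89]
  89 > parent 75 at index 1, swap → [93, 89, 28, 27, 75]
Insert 56:
  append 56 at index 5 → [93, 89, 28, 27, 75, 56]
  56 > parent 28 at index 2, swap → [93, 89, 56, 27, 75, 28]
Insert 3:
  append 3 at index 6 → [93, 89, 56, 27, 75, 28, 3] (no swap needed)
Insert 14:
  append 14 at index 7 → [93, 89, 56, 27, 75, 28, 3, 14] (no swap needed)
Insert 66:
  append 66 at index 8 → [93, 89, 56, 27, 75, 28, 3, 14, 66]
  66 > parent 27 at index 3, swap → [93, 89, 56, 66, 75, 28, 3, 14, 27]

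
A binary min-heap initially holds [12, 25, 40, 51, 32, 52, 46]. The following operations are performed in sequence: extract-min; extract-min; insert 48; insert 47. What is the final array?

[32, 46, 40, 51, 52, 48, 47]

extract-min → returns 12:
  remove root 12; move last element 46 to root → [46, 25, 40, 51, 32, 52]
  46 vs smaller child 25 at index 1, swap → [25, 46, 40, 51, 32, 52]
  46 vs smaller child 32 at index 4, swap → [25, 32, 40, 51, 46, 52]
extract-min → returns 25:
  remove root 25; move last element 52 to root → [52, 32, 40, 51, 46]
  52 vs smaller child 32 at index 1, swap → [32, 52, 40, 51, 46]
  52 vs smaller child 46 at index 4, swap → [32, 46, 40, 51, 52]
insert 48:
  append 48 at index 5 → [32, 46, 40, 51, 52, 48] (no swap needed)
insert 47:
  append 47 at index 6 → [32, 46, 40, 51, 52, 48, 47] (no swap needed)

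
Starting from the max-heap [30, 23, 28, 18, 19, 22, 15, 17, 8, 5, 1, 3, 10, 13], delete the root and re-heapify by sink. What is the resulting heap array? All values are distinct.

[28, 23, 22, 18, 19, 13, 15, 17, 8, 5, 1, 3, 10]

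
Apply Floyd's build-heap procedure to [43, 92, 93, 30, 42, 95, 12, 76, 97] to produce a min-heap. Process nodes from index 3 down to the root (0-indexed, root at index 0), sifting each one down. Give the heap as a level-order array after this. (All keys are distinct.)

[12, 30, 43, 76, 42, 95, 93, 92, 97]

sift down from index 3: already satisfies heap property
sift down from index 2:
  93 vs smaller child 12 at index 6, swap → [43, 92, 12, 30, 42, 95, 93, 76, 97]
sift down from index 1:
  92 vs smaller child 30 at index 3, swap → [43, 30, 12, 92, 42, 95, 93, 76, 97]
  92 vs smaller child 76 at index 7, swap → [43, 30, 12, 76, 42, 95, 93, 92, 97]
sift down from index 0:
  43 vs smaller child 12 at index 2, swap → [12, 30, 43, 76, 42, 95, 93, 92, 97]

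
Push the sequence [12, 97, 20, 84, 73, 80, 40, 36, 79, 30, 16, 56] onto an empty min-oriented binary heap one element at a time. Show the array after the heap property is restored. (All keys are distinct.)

[12, 16, 20, 73, 30, 56, 40, 97, 79, 84, 36, 80]

Insert 12:
  append 12 at index 0 → [12] (no swap needed)
Insert 97:
  append 97 at index 1 → [12, 97] (no swap needed)
Insert 20:
  append 20 at index 2 → [12, 97, 20] (no swap needed)
Insert 84:
  append 84 at index 3 → [12, 97, 20, 84]
  84 < parent 97 at index 1, swap → [12, 84, 20, 97]
Insert 73:
  append 73 at index 4 → [12, 84, 20, 97, 73]
  73 < parent 84 at index 1, swap → [12, 73, 20, 97, 84]
Insert 80:
  append 80 at index 5 → [12, 73, 20, 97, 84, 80] (no swap needed)
Insert 40:
  append 40 at index 6 → [12, 73, 20, 97, 84, 80, 40] (no swap needed)
Insert 36:
  append 36 at index 7 → [12, 73, 20, 97, 84, 80, 40, 36]
  36 < parent 97 at index 3, swap → [12, 73, 20, 36, 84, 80, 40, 97]
  36 < parent 73 at index 1, swap → [12, 36, 20, 73, 84, 80, 40, 97]
Insert 79:
  append 79 at index 8 → [12, 36, 20, 73, 84, 80, 40, 97, 79] (no swap needed)
Insert 30:
  append 30 at index 9 → [12, 36, 20, 73, 84, 80, 40, 97, 79, 30]
  30 < parent 84 at index 4, swap → [12, 36, 20, 73, 30, 80, 40, 97, 79, 84]
  30 < parent 36 at index 1, swap → [12, 30, 20, 73, 36, 80, 40, 97, 79, 84]
Insert 16:
  append 16 at index 10 → [12, 30, 20, 73, 36, 80, 40, 97, 79, 84, 16]
  16 < parent 36 at index 4, swap → [12, 30, 20, 73, 16, 80, 40, 97, 79, 84, 36]
  16 < parent 30 at index 1, swap → [12, 16, 20, 73, 30, 80, 40, 97, 79, 84, 36]
Insert 56:
  append 56 at index 11 → [12, 16, 20, 73, 30, 80, 40, 97, 79, 84, 36, 56]
  56 < parent 80 at index 5, swap → [12, 16, 20, 73, 30, 56, 40, 97, 79, 84, 36, 80]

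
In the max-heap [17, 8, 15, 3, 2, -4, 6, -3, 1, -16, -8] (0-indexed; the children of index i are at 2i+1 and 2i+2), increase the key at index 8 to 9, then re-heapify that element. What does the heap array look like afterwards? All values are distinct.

set index 8 from 1 to 9 → [17, 8, 15, 3, 2, -4, 6, -3, 9, -16, -8]
9 > parent 3 at index 3, swap → [17, 8, 15, 9, 2, -4, 6, -3, 3, -16, -8]
9 > parent 8 at index 1, swap → [17, 9, 15, 8, 2, -4, 6, -3, 3, -16, -8]

[17, 9, 15, 8, 2, -4, 6, -3, 3, -16, -8]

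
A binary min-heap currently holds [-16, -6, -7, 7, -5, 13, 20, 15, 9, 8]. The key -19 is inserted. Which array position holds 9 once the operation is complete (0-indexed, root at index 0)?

8

append -19 at index 10 → [-16, -6, -7, 7, -5, 13, 20, 15, 9, 8, -19]
-19 < parent -5 at index 4, swap → [-16, -6, -7, 7, -19, 13, 20, 15, 9, 8, -5]
-19 < parent -6 at index 1, swap → [-16, -19, -7, 7, -6, 13, 20, 15, 9, 8, -5]
-19 < parent -16 at index 0, swap → [-19, -16, -7, 7, -6, 13, 20, 15, 9, 8, -5]
resulting array: [-19, -16, -7, 7, -6, 13, 20, 15, 9, 8, -5]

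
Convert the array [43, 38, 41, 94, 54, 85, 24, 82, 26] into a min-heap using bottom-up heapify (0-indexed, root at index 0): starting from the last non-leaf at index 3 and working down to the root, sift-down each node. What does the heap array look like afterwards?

[24, 26, 41, 38, 54, 85, 43, 82, 94]

sift down from index 3:
  94 vs smaller child 26 at index 8, swap → [43, 38, 41, 26, 54, 85, 24, 82, 94]
sift down from index 2:
  41 vs smaller child 24 at index 6, swap → [43, 38, 24, 26, 54, 85, 41, 82, 94]
sift down from index 1:
  38 vs smaller child 26 at index 3, swap → [43, 26, 24, 38, 54, 85, 41, 82, 94]
sift down from index 0:
  43 vs smaller child 24 at index 2, swap → [24, 26, 43, 38, 54, 85, 41, 82, 94]
  43 vs smaller child 41 at index 6, swap → [24, 26, 41, 38, 54, 85, 43, 82, 94]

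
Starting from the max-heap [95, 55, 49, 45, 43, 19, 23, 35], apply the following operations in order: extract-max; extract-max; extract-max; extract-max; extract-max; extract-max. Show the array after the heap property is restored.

extract-max → returns 95:
  remove root 95; move last element 35 to root → [35, 55, 49, 45, 43, 19, 23]
  35 vs larger child 55 at index 1, swap → [55, 35, 49, 45, 43, 19, 23]
  35 vs larger child 45 at index 3, swap → [55, 45, 49, 35, 43, 19, 23]
extract-max → returns 55:
  remove root 55; move last element 23 to root → [23, 45, 49, 35, 43, 19]
  23 vs larger child 49 at index 2, swap → [49, 45, 23, 35, 43, 19]
extract-max → returns 49:
  remove root 49; move last element 19 to root → [19, 45, 23, 35, 43]
  19 vs larger child 45 at index 1, swap → [45, 19, 23, 35, 43]
  19 vs larger child 43 at index 4, swap → [45, 43, 23, 35, 19]
extract-max → returns 45:
  remove root 45; move last element 19 to root → [19, 43, 23, 35]
  19 vs larger child 43 at index 1, swap → [43, 19, 23, 35]
  19 vs only child 35 at index 3, swap → [43, 35, 23, 19]
extract-max → returns 43:
  remove root 43; move last element 19 to root → [19, 35, 23]
  19 vs larger child 35 at index 1, swap → [35, 19, 23]
extract-max → returns 35:
  remove root 35; move last element 23 to root → [23, 19] (no swap needed)

[23, 19]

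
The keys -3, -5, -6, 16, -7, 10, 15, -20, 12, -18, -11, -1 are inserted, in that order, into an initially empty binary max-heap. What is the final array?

Insert -3:
  append -3 at index 0 → [-3] (no swap needed)
Insert -5:
  append -5 at index 1 → [-3, -5] (no swap needed)
Insert -6:
  append -6 at index 2 → [-3, -5, -6] (no swap needed)
Insert 16:
  append 16 at index 3 → [-3, -5, -6, 16]
  16 > parent -5 at index 1, swap → [-3, 16, -6, -5]
  16 > parent -3 at index 0, swap → [16, -3, -6, -5]
Insert -7:
  append -7 at index 4 → [16, -3, -6, -5, -7] (no swap needed)
Insert 10:
  append 10 at index 5 → [16, -3, -6, -5, -7, 10]
  10 > parent -6 at index 2, swap → [16, -3, 10, -5, -7, -6]
Insert 15:
  append 15 at index 6 → [16, -3, 10, -5, -7, -6, 15]
  15 > parent 10 at index 2, swap → [16, -3, 15, -5, -7, -6, 10]
Insert -20:
  append -20 at index 7 → [16, -3, 15, -5, -7, -6, 10, -20] (no swap needed)
Insert 12:
  append 12 at index 8 → [16, -3, 15, -5, -7, -6, 10, -20, 12]
  12 > parent -5 at index 3, swap → [16, -3, 15, 12, -7, -6, 10, -20, -5]
  12 > parent -3 at index 1, swap → [16, 12, 15, -3, -7, -6, 10, -20, -5]
Insert -18:
  append -18 at index 9 → [16, 12, 15, -3, -7, -6, 10, -20, -5, -18] (no swap needed)
Insert -11:
  append -11 at index 10 → [16, 12, 15, -3, -7, -6, 10, -20, -5, -18, -11] (no swap needed)
Insert -1:
  append -1 at index 11 → [16, 12, 15, -3, -7, -6, 10, -20, -5, -18, -11, -1]
  -1 > parent -6 at index 5, swap → [16, 12, 15, -3, -7, -1, 10, -20, -5, -18, -11, -6]

[16, 12, 15, -3, -7, -1, 10, -20, -5, -18, -11, -6]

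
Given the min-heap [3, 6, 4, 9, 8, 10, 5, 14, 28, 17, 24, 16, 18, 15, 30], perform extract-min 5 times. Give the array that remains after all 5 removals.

extract-min #1 returns 3:
  remove root 3; move last element 30 to root → [30, 6, 4, 9, 8, 10, 5, 14, 28, 17, 24, 16, 18, 15]
  30 vs smaller child 4 at index 2, swap → [4, 6, 30, 9, 8, 10, 5, 14, 28, 17, 24, 16, 18, 15]
  30 vs smaller child 5 at index 6, swap → [4, 6, 5, 9, 8, 10, 30, 14, 28, 17, 24, 16, 18, 15]
  30 vs only child 15 at index 13, swap → [4, 6, 5, 9, 8, 10, 15, 14, 28, 17, 24, 16, 18, 30]
extract-min #2 returns 4:
  remove root 4; move last element 30 to root → [30, 6, 5, 9, 8, 10, 15, 14, 28, 17, 24, 16, 18]
  30 vs smaller child 5 at index 2, swap → [5, 6, 30, 9, 8, 10, 15, 14, 28, 17, 24, 16, 18]
  30 vs smaller child 10 at index 5, swap → [5, 6, 10, 9, 8, 30, 15, 14, 28, 17, 24, 16, 18]
  30 vs smaller child 16 at index 11, swap → [5, 6, 10, 9, 8, 16, 15, 14, 28, 17, 24, 30, 18]
extract-min #3 returns 5:
  remove root 5; move last element 18 to root → [18, 6, 10, 9, 8, 16, 15, 14, 28, 17, 24, 30]
  18 vs smaller child 6 at index 1, swap → [6, 18, 10, 9, 8, 16, 15, 14, 28, 17, 24, 30]
  18 vs smaller child 8 at index 4, swap → [6, 8, 10, 9, 18, 16, 15, 14, 28, 17, 24, 30]
  18 vs smaller child 17 at index 9, swap → [6, 8, 10, 9, 17, 16, 15, 14, 28, 18, 24, 30]
extract-min #4 returns 6:
  remove root 6; move last element 30 to root → [30, 8, 10, 9, 17, 16, 15, 14, 28, 18, 24]
  30 vs smaller child 8 at index 1, swap → [8, 30, 10, 9, 17, 16, 15, 14, 28, 18, 24]
  30 vs smaller child 9 at index 3, swap → [8, 9, 10, 30, 17, 16, 15, 14, 28, 18, 24]
  30 vs smaller child 14 at index 7, swap → [8, 9, 10, 14, 17, 16, 15, 30, 28, 18, 24]
extract-min #5 returns 8:
  remove root 8; move last element 24 to root → [24, 9, 10, 14, 17, 16, 15, 30, 28, 18]
  24 vs smaller child 9 at index 1, swap → [9, 24, 10, 14, 17, 16, 15, 30, 28, 18]
  24 vs smaller child 14 at index 3, swap → [9, 14, 10, 24, 17, 16, 15, 30, 28, 18]

[9, 14, 10, 24, 17, 16, 15, 30, 28, 18]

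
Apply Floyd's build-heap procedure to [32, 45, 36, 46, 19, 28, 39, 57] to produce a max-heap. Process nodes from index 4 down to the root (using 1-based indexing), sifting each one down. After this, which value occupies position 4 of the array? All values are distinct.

sift down from index 4:
  46 vs only child 57 at index 8, swap → [32, 45, 36, 57, 19, 28, 39, 46]
sift down from index 3:
  36 vs larger child 39 at index 7, swap → [32, 45, 39, 57, 19, 28, 36, 46]
sift down from index 2:
  45 vs larger child 57 at index 4, swap → [32, 57, 39, 45, 19, 28, 36, 46]
  45 vs only child 46 at index 8, swap → [32, 57, 39, 46, 19, 28, 36, 45]
sift down from index 1:
  32 vs larger child 57 at index 2, swap → [57, 32, 39, 46, 19, 28, 36, 45]
  32 vs larger child 46 at index 4, swap → [57, 46, 39, 32, 19, 28, 36, 45]
  32 vs only child 45 at index 8, swap → [57, 46, 39, 45, 19, 28, 36, 32]
resulting array: [57, 46, 39, 45, 19, 28, 36, 32]

45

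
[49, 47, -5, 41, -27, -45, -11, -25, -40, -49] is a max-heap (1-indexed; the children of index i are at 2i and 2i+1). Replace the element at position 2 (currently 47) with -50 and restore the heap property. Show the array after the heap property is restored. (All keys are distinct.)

[49, 41, -5, -25, -27, -45, -11, -50, -40, -49]

set index 2 from 47 to -50 → [49, -50, -5, 41, -27, -45, -11, -25, -40, -49]
-50 vs larger child 41 at index 4, swap → [49, 41, -5, -50, -27, -45, -11, -25, -40, -49]
-50 vs larger child -25 at index 8, swap → [49, 41, -5, -25, -27, -45, -11, -50, -40, -49]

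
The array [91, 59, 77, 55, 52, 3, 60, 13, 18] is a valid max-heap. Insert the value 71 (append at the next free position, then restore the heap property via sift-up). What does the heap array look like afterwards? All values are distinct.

[91, 71, 77, 55, 59, 3, 60, 13, 18, 52]

append 71 at index 9 → [91, 59, 77, 55, 52, 3, 60, 13, 18, 71]
71 > parent 52 at index 4, swap → [91, 59, 77, 55, 71, 3, 60, 13, 18, 52]
71 > parent 59 at index 1, swap → [91, 71, 77, 55, 59, 3, 60, 13, 18, 52]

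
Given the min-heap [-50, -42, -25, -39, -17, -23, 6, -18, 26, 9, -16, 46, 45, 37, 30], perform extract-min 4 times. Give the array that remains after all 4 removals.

[-23, -18, 6, 26, -17, 45, 46, 30, 37, 9, -16]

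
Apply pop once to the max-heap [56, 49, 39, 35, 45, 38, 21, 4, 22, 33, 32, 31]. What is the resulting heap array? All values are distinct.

[49, 45, 39, 35, 33, 38, 21, 4, 22, 31, 32]

remove root 56; move last element 31 to root → [31, 49, 39, 35, 45, 38, 21, 4, 22, 33, 32]
31 vs larger child 49 at index 1, swap → [49, 31, 39, 35, 45, 38, 21, 4, 22, 33, 32]
31 vs larger child 45 at index 4, swap → [49, 45, 39, 35, 31, 38, 21, 4, 22, 33, 32]
31 vs larger child 33 at index 9, swap → [49, 45, 39, 35, 33, 38, 21, 4, 22, 31, 32]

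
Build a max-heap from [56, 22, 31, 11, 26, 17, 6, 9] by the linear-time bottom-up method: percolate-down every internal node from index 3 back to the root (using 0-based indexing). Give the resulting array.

sift down from index 3: already satisfies heap property
sift down from index 2: already satisfies heap property
sift down from index 1:
  22 vs larger child 26 at index 4, swap → [56, 26, 31, 11, 22, 17, 6, 9]
sift down from index 0: already satisfies heap property

[56, 26, 31, 11, 22, 17, 6, 9]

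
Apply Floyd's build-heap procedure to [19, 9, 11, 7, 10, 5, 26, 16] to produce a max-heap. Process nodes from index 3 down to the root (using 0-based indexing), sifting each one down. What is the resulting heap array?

sift down from index 3:
  7 vs only child 16 at index 7, swap → [19, 9, 11, 16, 10, 5, 26, 7]
sift down from index 2:
  11 vs larger child 26 at index 6, swap → [19, 9, 26, 16, 10, 5, 11, 7]
sift down from index 1:
  9 vs larger child 16 at index 3, swap → [19, 16, 26, 9, 10, 5, 11, 7]
sift down from index 0:
  19 vs larger child 26 at index 2, swap → [26, 16, 19, 9, 10, 5, 11, 7]

[26, 16, 19, 9, 10, 5, 11, 7]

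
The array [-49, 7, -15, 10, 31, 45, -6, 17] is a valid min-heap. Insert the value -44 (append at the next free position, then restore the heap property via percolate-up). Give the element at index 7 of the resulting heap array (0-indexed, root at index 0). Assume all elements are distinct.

17

append -44 at index 8 → [-49, 7, -15, 10, 31, 45, -6, 17, -44]
-44 < parent 10 at index 3, swap → [-49, 7, -15, -44, 31, 45, -6, 17, 10]
-44 < parent 7 at index 1, swap → [-49, -44, -15, 7, 31, 45, -6, 17, 10]
resulting array: [-49, -44, -15, 7, 31, 45, -6, 17, 10]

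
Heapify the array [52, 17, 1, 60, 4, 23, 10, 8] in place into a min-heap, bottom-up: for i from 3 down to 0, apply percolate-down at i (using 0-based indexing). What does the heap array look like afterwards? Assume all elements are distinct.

[1, 4, 10, 8, 17, 23, 52, 60]

sift down from index 3:
  60 vs only child 8 at index 7, swap → [52, 17, 1, 8, 4, 23, 10, 60]
sift down from index 2: already satisfies heap property
sift down from index 1:
  17 vs smaller child 4 at index 4, swap → [52, 4, 1, 8, 17, 23, 10, 60]
sift down from index 0:
  52 vs smaller child 1 at index 2, swap → [1, 4, 52, 8, 17, 23, 10, 60]
  52 vs smaller child 10 at index 6, swap → [1, 4, 10, 8, 17, 23, 52, 60]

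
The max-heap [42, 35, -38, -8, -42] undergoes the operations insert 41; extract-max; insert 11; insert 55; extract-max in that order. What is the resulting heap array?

[41, 35, 11, -8, -42, -38]

insert 41:
  append 41 at index 5 → [42, 35, -38, -8, -42, 41]
  41 > parent -38 at index 2, swap → [42, 35, 41, -8, -42, -38]
extract-max → returns 42:
  remove root 42; move last element -38 to root → [-38, 35, 41, -8, -42]
  -38 vs larger child 41 at index 2, swap → [41, 35, -38, -8, -42]
insert 11:
  append 11 at index 5 → [41, 35, -38, -8, -42, 11]
  11 > parent -38 at index 2, swap → [41, 35, 11, -8, -42, -38]
insert 55:
  append 55 at index 6 → [41, 35, 11, -8, -42, -38, 55]
  55 > parent 11 at index 2, swap → [41, 35, 55, -8, -42, -38, 11]
  55 > parent 41 at index 0, swap → [55, 35, 41, -8, -42, -38, 11]
extract-max → returns 55:
  remove root 55; move last element 11 to root → [11, 35, 41, -8, -42, -38]
  11 vs larger child 41 at index 2, swap → [41, 35, 11, -8, -42, -38]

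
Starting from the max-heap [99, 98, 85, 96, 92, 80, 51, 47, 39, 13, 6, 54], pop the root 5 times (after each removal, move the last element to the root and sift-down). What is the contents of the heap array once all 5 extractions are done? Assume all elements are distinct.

[80, 54, 51, 47, 13, 39, 6]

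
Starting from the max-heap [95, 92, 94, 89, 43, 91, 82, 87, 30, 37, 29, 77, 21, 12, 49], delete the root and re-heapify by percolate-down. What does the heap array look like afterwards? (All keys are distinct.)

[94, 92, 91, 89, 43, 77, 82, 87, 30, 37, 29, 49, 21, 12]

remove root 95; move last element 49 to root → [49, 92, 94, 89, 43, 91, 82, 87, 30, 37, 29, 77, 21, 12]
49 vs larger child 94 at index 2, swap → [94, 92, 49, 89, 43, 91, 82, 87, 30, 37, 29, 77, 21, 12]
49 vs larger child 91 at index 5, swap → [94, 92, 91, 89, 43, 49, 82, 87, 30, 37, 29, 77, 21, 12]
49 vs larger child 77 at index 11, swap → [94, 92, 91, 89, 43, 77, 82, 87, 30, 37, 29, 49, 21, 12]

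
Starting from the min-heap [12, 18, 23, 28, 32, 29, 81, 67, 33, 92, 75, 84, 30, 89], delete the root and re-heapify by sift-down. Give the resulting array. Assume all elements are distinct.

[18, 28, 23, 33, 32, 29, 81, 67, 89, 92, 75, 84, 30]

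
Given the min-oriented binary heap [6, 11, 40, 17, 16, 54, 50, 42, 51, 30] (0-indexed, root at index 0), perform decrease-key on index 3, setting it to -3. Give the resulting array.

set index 3 from 17 to -3 → [6, 11, 40, -3, 16, 54, 50, 42, 51, 30]
-3 < parent 11 at index 1, swap → [6, -3, 40, 11, 16, 54, 50, 42, 51, 30]
-3 < parent 6 at index 0, swap → [-3, 6, 40, 11, 16, 54, 50, 42, 51, 30]

[-3, 6, 40, 11, 16, 54, 50, 42, 51, 30]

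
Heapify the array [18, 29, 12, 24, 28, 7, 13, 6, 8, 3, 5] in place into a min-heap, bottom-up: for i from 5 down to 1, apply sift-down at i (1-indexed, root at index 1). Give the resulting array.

[3, 5, 7, 6, 18, 12, 13, 24, 8, 28, 29]

sift down from index 5:
  28 vs smaller child 3 at index 10, swap → [18, 29, 12, 24, 3, 7, 13, 6, 8, 28, 5]
sift down from index 4:
  24 vs smaller child 6 at index 8, swap → [18, 29, 12, 6, 3, 7, 13, 24, 8, 28, 5]
sift down from index 3:
  12 vs smaller child 7 at index 6, swap → [18, 29, 7, 6, 3, 12, 13, 24, 8, 28, 5]
sift down from index 2:
  29 vs smaller child 3 at index 5, swap → [18, 3, 7, 6, 29, 12, 13, 24, 8, 28, 5]
  29 vs smaller child 5 at index 11, swap → [18, 3, 7, 6, 5, 12, 13, 24, 8, 28, 29]
sift down from index 1:
  18 vs smaller child 3 at index 2, swap → [3, 18, 7, 6, 5, 12, 13, 24, 8, 28, 29]
  18 vs smaller child 5 at index 5, swap → [3, 5, 7, 6, 18, 12, 13, 24, 8, 28, 29]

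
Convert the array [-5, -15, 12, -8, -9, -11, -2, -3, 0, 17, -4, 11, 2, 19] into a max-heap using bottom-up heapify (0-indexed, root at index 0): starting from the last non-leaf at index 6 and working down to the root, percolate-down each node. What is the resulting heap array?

sift down from index 6:
  -2 vs only child 19 at index 13, swap → [-5, -15, 12, -8, -9, -11, 19, -3, 0, 17, -4, 11, 2, -2]
sift down from index 5:
  -11 vs larger child 11 at index 11, swap → [-5, -15, 12, -8, -9, 11, 19, -3, 0, 17, -4, -11, 2, -2]
sift down from index 4:
  -9 vs larger child 17 at index 9, swap → [-5, -15, 12, -8, 17, 11, 19, -3, 0, -9, -4, -11, 2, -2]
sift down from index 3:
  -8 vs larger child 0 at index 8, swap → [-5, -15, 12, 0, 17, 11, 19, -3, -8, -9, -4, -11, 2, -2]
sift down from index 2:
  12 vs larger child 19 at index 6, swap → [-5, -15, 19, 0, 17, 11, 12, -3, -8, -9, -4, -11, 2, -2]
sift down from index 1:
  -15 vs larger child 17 at index 4, swap → [-5, 17, 19, 0, -15, 11, 12, -3, -8, -9, -4, -11, 2, -2]
  -15 vs larger child -4 at index 10, swap → [-5, 17, 19, 0, -4, 11, 12, -3, -8, -9, -15, -11, 2, -2]
sift down from index 0:
  -5 vs larger child 19 at index 2, swap → [19, 17, -5, 0, -4, 11, 12, -3, -8, -9, -15, -11, 2, -2]
  -5 vs larger child 12 at index 6, swap → [19, 17, 12, 0, -4, 11, -5, -3, -8, -9, -15, -11, 2, -2]
  -5 vs only child -2 at index 13, swap → [19, 17, 12, 0, -4, 11, -2, -3, -8, -9, -15, -11, 2, -5]

[19, 17, 12, 0, -4, 11, -2, -3, -8, -9, -15, -11, 2, -5]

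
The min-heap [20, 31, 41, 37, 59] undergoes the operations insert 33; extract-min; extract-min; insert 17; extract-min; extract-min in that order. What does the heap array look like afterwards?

insert 33:
  append 33 at index 5 → [20, 31, 41, 37, 59, 33]
  33 < parent 41 at index 2, swap → [20, 31, 33, 37, 59, 41]
extract-min → returns 20:
  remove root 20; move last element 41 to root → [41, 31, 33, 37, 59]
  41 vs smaller child 31 at index 1, swap → [31, 41, 33, 37, 59]
  41 vs smaller child 37 at index 3, swap → [31, 37, 33, 41, 59]
extract-min → returns 31:
  remove root 31; move last element 59 to root → [59, 37, 33, 41]
  59 vs smaller child 33 at index 2, swap → [33, 37, 59, 41]
insert 17:
  append 17 at index 4 → [33, 37, 59, 41, 17]
  17 < parent 37 at index 1, swap → [33, 17, 59, 41, 37]
  17 < parent 33 at index 0, swap → [17, 33, 59, 41, 37]
extract-min → returns 17:
  remove root 17; move last element 37 to root → [37, 33, 59, 41]
  37 vs smaller child 33 at index 1, swap → [33, 37, 59, 41]
extract-min → returns 33:
  remove root 33; move last element 41 to root → [41, 37, 59]
  41 vs smaller child 37 at index 1, swap → [37, 41, 59]

[37, 41, 59]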